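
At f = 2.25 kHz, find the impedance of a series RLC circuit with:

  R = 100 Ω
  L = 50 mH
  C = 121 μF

Step 1 — Angular frequency: ω = 2π·f = 2π·2250 = 1.414e+04 rad/s.
Step 2 — Component impedances:
  R: Z = R = 100 Ω
  L: Z = jωL = j·1.414e+04·0.05 = 0 + j706.9 Ω
  C: Z = 1/(jωC) = -j/(ω·C) = 0 - j0.5846 Ω
Step 3 — Series combination: Z_total = R + L + C = 100 + j706.3 Ω = 713.3∠81.9° Ω.

Z = 100 + j706.3 Ω = 713.3∠81.9° Ω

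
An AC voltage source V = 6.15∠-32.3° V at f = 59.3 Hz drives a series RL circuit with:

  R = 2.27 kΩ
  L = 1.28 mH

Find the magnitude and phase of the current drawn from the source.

Step 1 — Angular frequency: ω = 2π·f = 2π·59.3 = 372.6 rad/s.
Step 2 — Component impedances:
  R: Z = R = 2270 Ω
  L: Z = jωL = j·372.6·0.00128 = 0 + j0.4769 Ω
Step 3 — Series combination: Z_total = R + L = 2270 + j0.4769 Ω = 2270∠0.0° Ω.
Step 4 — Source phasor: V = 6.15∠-32.3° V = 5.198 - j3.286 V.
Step 5 — Ohm's law: I = V / Z_total = (5.198 - j3.286) / (2270 + j0.4769) = 0.00229 - j0.001448 A.
Step 6 — Convert to polar: |I| = 0.002709 A, ∠I = -32.3°.

I = 0.002709∠-32.3° A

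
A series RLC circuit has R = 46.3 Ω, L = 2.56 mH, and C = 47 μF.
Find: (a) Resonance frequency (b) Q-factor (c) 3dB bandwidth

Step 1 — Resonance condition Im(Z)=0 gives ω₀ = 1/√(LC).
Step 2 — ω₀ = 1/√(0.00256·4.7e-05) = 2883 rad/s.
Step 3 — f₀ = ω₀/(2π) = 458.8 Hz.
Step 4 — Series Q: Q = ω₀L/R = 2883·0.00256/46.3 = 0.1594.
Step 5 — 3dB bandwidth: Δω = ω₀/Q = 1.809e+04 rad/s; BW = Δω/(2π) = 2878 Hz.

(a) f₀ = 458.8 Hz  (b) Q = 0.1594  (c) BW = 2878 Hz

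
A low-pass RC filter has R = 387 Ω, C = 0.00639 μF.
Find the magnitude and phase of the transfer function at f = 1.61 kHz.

Step 1 — Angular frequency: ω = 2π·1610 = 1.012e+04 rad/s.
Step 2 — Transfer function: H(jω) = 1/(1 + jωRC).
Step 3 — Denominator: 1 + jωRC = 1 + j·1.012e+04·387·6.39e-09 = 1 + j0.02502.
Step 4 — H = 0.9994 - j0.025.
Step 5 — Magnitude: |H| = 0.9997 (-0.0 dB); phase: φ = -1.4°.

|H| = 0.9997 (-0.0 dB), φ = -1.4°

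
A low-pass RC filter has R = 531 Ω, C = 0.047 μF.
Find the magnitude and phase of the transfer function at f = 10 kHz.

Step 1 — Angular frequency: ω = 2π·1e+04 = 6.283e+04 rad/s.
Step 2 — Transfer function: H(jω) = 1/(1 + jωRC).
Step 3 — Denominator: 1 + jωRC = 1 + j·6.283e+04·531·4.7e-08 = 1 + j1.568.
Step 4 — H = 0.2891 - j0.4533.
Step 5 — Magnitude: |H| = 0.5377 (-5.4 dB); phase: φ = -57.5°.

|H| = 0.5377 (-5.4 dB), φ = -57.5°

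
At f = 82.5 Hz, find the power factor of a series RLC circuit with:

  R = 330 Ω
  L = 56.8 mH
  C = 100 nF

Step 1 — Angular frequency: ω = 2π·f = 2π·82.5 = 518.4 rad/s.
Step 2 — Component impedances:
  R: Z = R = 330 Ω
  L: Z = jωL = j·518.4·0.0568 = 0 + j29.44 Ω
  C: Z = 1/(jωC) = -j/(ω·C) = 0 - j1.929e+04 Ω
Step 3 — Series combination: Z_total = R + L + C = 330 - j1.926e+04 Ω = 1.926e+04∠-89.0° Ω.
Step 4 — Power factor: PF = cos(φ) = Re(Z)/|Z| = 330/1.926e+04 = 0.01713.
Step 5 — Type: Im(Z) = -1.926e+04 ⇒ leading (phase φ = -89.0°).

PF = 0.01713 (leading, φ = -89.0°)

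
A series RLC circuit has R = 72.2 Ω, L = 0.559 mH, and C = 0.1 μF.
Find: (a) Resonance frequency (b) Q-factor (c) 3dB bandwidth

Step 1 — Resonance: ω₀ = 1/√(LC) = 1/√(0.000559·1e-07) = 1.338e+05 rad/s.
Step 2 — f₀ = ω₀/(2π) = 2.129e+04 Hz.
Step 3 — Series Q: Q = ω₀L/R = 1.338e+05·0.000559/72.2 = 1.036.
Step 4 — Bandwidth: Δω = ω₀/Q = 1.292e+05 rad/s; BW = Δω/(2π) = 2.056e+04 Hz.

(a) f₀ = 2.129e+04 Hz  (b) Q = 1.036  (c) BW = 2.056e+04 Hz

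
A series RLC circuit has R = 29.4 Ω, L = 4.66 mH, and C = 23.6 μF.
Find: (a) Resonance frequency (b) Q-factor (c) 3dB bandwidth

Step 1 — Resonance condition Im(Z)=0 gives ω₀ = 1/√(LC).
Step 2 — ω₀ = 1/√(0.00466·2.36e-05) = 3015 rad/s.
Step 3 — f₀ = ω₀/(2π) = 479.9 Hz.
Step 4 — Series Q: Q = ω₀L/R = 3015·0.00466/29.4 = 0.478.
Step 5 — 3dB bandwidth: Δω = ω₀/Q = 6309 rad/s; BW = Δω/(2π) = 1004 Hz.

(a) f₀ = 479.9 Hz  (b) Q = 0.478  (c) BW = 1004 Hz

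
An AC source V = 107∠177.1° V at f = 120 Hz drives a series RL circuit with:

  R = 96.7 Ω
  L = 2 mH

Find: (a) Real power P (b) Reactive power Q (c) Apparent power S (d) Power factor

Step 1 — Angular frequency: ω = 2π·f = 2π·120 = 754 rad/s.
Step 2 — Component impedances:
  R: Z = R = 96.7 Ω
  L: Z = jωL = j·754·0.002 = 0 + j1.508 Ω
Step 3 — Series combination: Z_total = R + L = 96.7 + j1.508 Ω = 96.71∠0.9° Ω.
Step 4 — Source phasor: V = 107∠177.1° V = -106.9 + j5.413 V.
Step 5 — Current: I = V / Z = -1.104 + j0.0732 A = 1.106∠176.2° A.
Step 6 — Complex power: S = V·I* = 118.4 + j1.846 VA.
Step 7 — Real power: P = Re(S) = 118.4 W.
Step 8 — Reactive power: Q = Im(S) = 1.846 VAR.
Step 9 — Apparent power: |S| = 118.4 VA.
Step 10 — Power factor: PF = P/|S| = 0.9999 (lagging).

(a) P = 118.4 W  (b) Q = 1.846 VAR  (c) S = 118.4 VA  (d) PF = 0.9999 (lagging)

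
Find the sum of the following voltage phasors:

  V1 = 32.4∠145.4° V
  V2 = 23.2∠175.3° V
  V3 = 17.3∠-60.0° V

Step 1 — Convert each phasor to rectangular form:
  V1 = 32.4·(cos(145.4°) + j·sin(145.4°)) = -26.67 + j18.4 V
  V2 = 23.2·(cos(175.3°) + j·sin(175.3°)) = -23.12 + j1.901 V
  V3 = 17.3·(cos(-60.0°) + j·sin(-60.0°)) = 8.65 - j14.98 V
Step 2 — Sum components: V_total = -41.14 + j5.317 V.
Step 3 — Convert to polar: |V_total| = 41.48 V, ∠V_total = 172.6°.

V_total = 41.48∠172.6° V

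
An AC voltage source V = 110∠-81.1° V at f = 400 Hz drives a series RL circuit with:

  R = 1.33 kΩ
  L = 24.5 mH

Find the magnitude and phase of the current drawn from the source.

Step 1 — Angular frequency: ω = 2π·f = 2π·400 = 2513 rad/s.
Step 2 — Component impedances:
  R: Z = R = 1330 Ω
  L: Z = jωL = j·2513·0.0245 = 0 + j61.58 Ω
Step 3 — Series combination: Z_total = R + L = 1330 + j61.58 Ω = 1331∠2.7° Ω.
Step 4 — Source phasor: V = 110∠-81.1° V = 17.02 - j108.7 V.
Step 5 — Ohm's law: I = V / Z_total = (17.02 - j108.7) / (1330 + j61.58) = 0.008993 - j0.08213 A.
Step 6 — Convert to polar: |I| = 0.08262 A, ∠I = -83.8°.

I = 0.08262∠-83.8° A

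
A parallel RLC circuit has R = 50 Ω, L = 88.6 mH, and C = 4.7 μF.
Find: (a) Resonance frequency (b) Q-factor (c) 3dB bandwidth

Step 1 — Resonance: ω₀ = 1/√(LC) = 1/√(0.0886·4.7e-06) = 1550 rad/s.
Step 2 — f₀ = ω₀/(2π) = 246.6 Hz.
Step 3 — Parallel Q: Q = R/(ω₀L) = 50/(1550·0.0886) = 0.3642.
Step 4 — Bandwidth: Δω = ω₀/Q = 4255 rad/s; BW = Δω/(2π) = 677.3 Hz.

(a) f₀ = 246.6 Hz  (b) Q = 0.3642  (c) BW = 677.3 Hz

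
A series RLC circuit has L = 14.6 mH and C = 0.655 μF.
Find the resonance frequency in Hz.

Step 1 — Resonance condition Im(Z)=0 gives ω₀ = 1/√(LC).
Step 2 — ω₀ = 1/√(0.0146·6.55e-07) = 1.023e+04 rad/s.
Step 3 — f₀ = ω₀/(2π) = 1628 Hz.

f₀ = 1628 Hz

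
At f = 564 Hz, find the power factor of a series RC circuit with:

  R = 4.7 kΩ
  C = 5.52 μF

Step 1 — Angular frequency: ω = 2π·f = 2π·564 = 3544 rad/s.
Step 2 — Component impedances:
  R: Z = R = 4700 Ω
  C: Z = 1/(jωC) = -j/(ω·C) = 0 - j51.12 Ω
Step 3 — Series combination: Z_total = R + C = 4700 - j51.12 Ω = 4700∠-0.6° Ω.
Step 4 — Power factor: PF = cos(φ) = Re(Z)/|Z| = 4700/4700.3 = 0.9999.
Step 5 — Type: Im(Z) = -51.12 ⇒ leading (phase φ = -0.6°).

PF = 0.9999 (leading, φ = -0.6°)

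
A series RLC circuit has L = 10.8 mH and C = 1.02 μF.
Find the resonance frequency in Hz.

Step 1 — Resonance condition Im(Z)=0 gives ω₀ = 1/√(LC).
Step 2 — ω₀ = 1/√(0.0108·1.02e-06) = 9528 rad/s.
Step 3 — f₀ = ω₀/(2π) = 1516 Hz.

f₀ = 1516 Hz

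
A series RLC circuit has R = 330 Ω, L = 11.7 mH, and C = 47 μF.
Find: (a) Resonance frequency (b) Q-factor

Step 1 — Resonance condition Im(Z)=0 gives ω₀ = 1/√(LC).
Step 2 — ω₀ = 1/√(0.0117·4.7e-05) = 1349 rad/s.
Step 3 — f₀ = ω₀/(2π) = 214.6 Hz.
Step 4 — Series Q: Q = ω₀L/R = 1349·0.0117/330 = 0.04781.

(a) f₀ = 214.6 Hz  (b) Q = 0.04781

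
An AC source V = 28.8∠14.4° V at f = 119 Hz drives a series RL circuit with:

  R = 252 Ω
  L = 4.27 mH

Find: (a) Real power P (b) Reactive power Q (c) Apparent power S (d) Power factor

Step 1 — Angular frequency: ω = 2π·f = 2π·119 = 747.7 rad/s.
Step 2 — Component impedances:
  R: Z = R = 252 Ω
  L: Z = jωL = j·747.7·0.00427 = 0 + j3.193 Ω
Step 3 — Series combination: Z_total = R + L = 252 + j3.193 Ω = 252∠0.7° Ω.
Step 4 — Source phasor: V = 28.8∠14.4° V = 27.9 + j7.162 V.
Step 5 — Current: I = V / Z = 0.111 + j0.02701 A = 0.1143∠13.7° A.
Step 6 — Complex power: S = V·I* = 3.291 + j0.04169 VA.
Step 7 — Real power: P = Re(S) = 3.291 W.
Step 8 — Reactive power: Q = Im(S) = 0.04169 VAR.
Step 9 — Apparent power: |S| = 3.291 VA.
Step 10 — Power factor: PF = P/|S| = 0.9999 (lagging).

(a) P = 3.291 W  (b) Q = 0.04169 VAR  (c) S = 3.291 VA  (d) PF = 0.9999 (lagging)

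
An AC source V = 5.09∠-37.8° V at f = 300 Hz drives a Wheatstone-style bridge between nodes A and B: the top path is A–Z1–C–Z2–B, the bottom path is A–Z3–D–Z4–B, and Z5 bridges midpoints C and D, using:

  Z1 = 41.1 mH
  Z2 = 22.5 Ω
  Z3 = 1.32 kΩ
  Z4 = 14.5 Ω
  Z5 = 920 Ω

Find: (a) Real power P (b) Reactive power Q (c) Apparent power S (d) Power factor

Step 1 — Angular frequency: ω = 2π·f = 2π·300 = 1885 rad/s.
Step 2 — Component impedances:
  Z1: Z = jωL = j·1885·0.0411 = 0 + j77.47 Ω
  Z2: Z = R = 22.5 Ω
  Z3: Z = R = 1320 Ω
  Z4: Z = R = 14.5 Ω
  Z5: Z = R = 920 Ω
Step 3 — Bridge requires nodal analysis (the Z5 bridge couples midpoints C and D, so the two paths cannot be reduced to a simple series/parallel combination). Setting node B to ground and injecting 1 A at node A, the 3-node admittance system at A, C, D solves to V_A = Z_AB = 25.9 + j74.77 Ω = 79.13∠70.9° Ω.
Step 4 — Source phasor: V = 5.09∠-37.8° V = 4.022 - j3.12 V.
Step 5 — Current: I = V / Z = -0.02062 - j0.06093 A = 0.06432∠-108.7° A.
Step 6 — Complex power: S = V·I* = 0.1072 + j0.3094 VA.
Step 7 — Real power: P = Re(S) = 0.1072 W.
Step 8 — Reactive power: Q = Im(S) = 0.3094 VAR.
Step 9 — Apparent power: |S| = 0.3274 VA.
Step 10 — Power factor: PF = P/|S| = 0.3273 (lagging).

(a) P = 0.1072 W  (b) Q = 0.3094 VAR  (c) S = 0.3274 VA  (d) PF = 0.3273 (lagging)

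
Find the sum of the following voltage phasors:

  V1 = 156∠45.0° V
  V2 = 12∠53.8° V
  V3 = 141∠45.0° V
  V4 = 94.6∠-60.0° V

Step 1 — Convert each phasor to rectangular form:
  V1 = 156·(cos(45.0°) + j·sin(45.0°)) = 110.3 + j110.3 V
  V2 = 12·(cos(53.8°) + j·sin(53.8°)) = 7.087 + j9.684 V
  V3 = 141·(cos(45.0°) + j·sin(45.0°)) = 99.7 + j99.7 V
  V4 = 94.6·(cos(-60.0°) + j·sin(-60.0°)) = 47.3 - j81.93 V
Step 2 — Sum components: V_total = 264.4 + j137.8 V.
Step 3 — Convert to polar: |V_total| = 298.1 V, ∠V_total = 27.5°.

V_total = 298.1∠27.5° V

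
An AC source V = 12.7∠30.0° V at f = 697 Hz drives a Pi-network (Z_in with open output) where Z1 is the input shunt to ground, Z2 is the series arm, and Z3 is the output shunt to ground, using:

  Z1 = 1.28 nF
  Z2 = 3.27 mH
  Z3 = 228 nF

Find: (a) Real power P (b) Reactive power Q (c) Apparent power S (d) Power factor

Step 1 — Angular frequency: ω = 2π·f = 2π·697 = 4379 rad/s.
Step 2 — Component impedances:
  Z1: Z = 1/(jωC) = -j/(ω·C) = 0 - j1.784e+05 Ω
  Z2: Z = jωL = j·4379·0.00327 = 0 + j14.32 Ω
  Z3: Z = 1/(jωC) = -j/(ω·C) = 0 - j1002 Ω
Step 3 — With open output, the series arm Z2 and the output shunt Z3 appear in series to ground: Z2 + Z3 = 0 - j987.2 Ω.
Step 4 — Parallel with input shunt Z1: Z_in = Z1 || (Z2 + Z3) = 0 - j981.8 Ω = 981.8∠-90.0° Ω.
Step 5 — Source phasor: V = 12.7∠30.0° V = 11 + j6.35 V.
Step 6 — Current: I = V / Z = -0.006468 + j0.0112 A = 0.01294∠120.0° A.
Step 7 — Complex power: S = V·I* = 0 - j0.1643 VA.
Step 8 — Real power: P = Re(S) = 0 W.
Step 9 — Reactive power: Q = Im(S) = -0.1643 VAR.
Step 10 — Apparent power: |S| = 0.1643 VA.
Step 11 — Power factor: PF = P/|S| = 0 (leading).

(a) P = 0 W  (b) Q = -0.1643 VAR  (c) S = 0.1643 VA  (d) PF = 0 (leading)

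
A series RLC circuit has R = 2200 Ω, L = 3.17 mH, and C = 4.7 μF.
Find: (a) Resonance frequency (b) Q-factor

Step 1 — Resonance condition Im(Z)=0 gives ω₀ = 1/√(LC).
Step 2 — ω₀ = 1/√(0.00317·4.7e-06) = 8193 rad/s.
Step 3 — f₀ = ω₀/(2π) = 1304 Hz.
Step 4 — Series Q: Q = ω₀L/R = 8193·0.00317/2200 = 0.0118.

(a) f₀ = 1304 Hz  (b) Q = 0.0118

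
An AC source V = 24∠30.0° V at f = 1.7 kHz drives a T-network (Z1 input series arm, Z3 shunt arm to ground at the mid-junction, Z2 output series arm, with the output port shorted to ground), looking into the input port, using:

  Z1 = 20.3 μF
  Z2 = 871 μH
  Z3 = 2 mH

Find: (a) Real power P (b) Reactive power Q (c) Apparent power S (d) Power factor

Step 1 — Angular frequency: ω = 2π·f = 2π·1700 = 1.068e+04 rad/s.
Step 2 — Component impedances:
  Z1: Z = 1/(jωC) = -j/(ω·C) = 0 - j4.612 Ω
  Z2: Z = jωL = j·1.068e+04·0.000871 = 0 + j9.304 Ω
  Z3: Z = jωL = j·1.068e+04·0.002 = 0 + j21.36 Ω
Step 3 — With the output port shorted to ground, the output series arm Z2 runs from the junction to ground; the shunt arm Z3 also runs from the junction to ground. They appear in parallel: Z3 || Z2 = 0 + j6.481 Ω.
Step 4 — Series with input arm Z1: Z_in = Z1 + (Z3 || Z2) = 0 + j1.869 Ω = 1.869∠90.0° Ω.
Step 5 — Source phasor: V = 24∠30.0° V = 20.78 + j12 V.
Step 6 — Current: I = V / Z = 6.42 - j11.12 A = 12.84∠-60.0° A.
Step 7 — Complex power: S = V·I* = 0 + j308.2 VA.
Step 8 — Real power: P = Re(S) = 0 W.
Step 9 — Reactive power: Q = Im(S) = 308.2 VAR.
Step 10 — Apparent power: |S| = 308.2 VA.
Step 11 — Power factor: PF = P/|S| = 0 (lagging).

(a) P = 0 W  (b) Q = 308.2 VAR  (c) S = 308.2 VA  (d) PF = 0 (lagging)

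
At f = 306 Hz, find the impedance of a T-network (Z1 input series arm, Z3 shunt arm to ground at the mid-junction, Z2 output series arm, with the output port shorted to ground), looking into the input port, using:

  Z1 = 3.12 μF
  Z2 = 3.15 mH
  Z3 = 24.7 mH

Step 1 — Angular frequency: ω = 2π·f = 2π·306 = 1923 rad/s.
Step 2 — Component impedances:
  Z1: Z = 1/(jωC) = -j/(ω·C) = 0 - j166.7 Ω
  Z2: Z = jωL = j·1923·0.00315 = 0 + j6.056 Ω
  Z3: Z = jωL = j·1923·0.0247 = 0 + j47.49 Ω
Step 3 — With the output port shorted to ground, the output series arm Z2 runs from the junction to ground; the shunt arm Z3 also runs from the junction to ground. They appear in parallel: Z3 || Z2 = 0 + j5.371 Ω.
Step 4 — Series with input arm Z1: Z_in = Z1 + (Z3 || Z2) = 0 - j161.3 Ω = 161.3∠-90.0° Ω.

Z = 0 - j161.3 Ω = 161.3∠-90.0° Ω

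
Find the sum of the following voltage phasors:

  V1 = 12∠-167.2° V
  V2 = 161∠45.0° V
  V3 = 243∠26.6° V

Step 1 — Convert each phasor to rectangular form:
  V1 = 12·(cos(-167.2°) + j·sin(-167.2°)) = -11.7 - j2.659 V
  V2 = 161·(cos(45.0°) + j·sin(45.0°)) = 113.8 + j113.8 V
  V3 = 243·(cos(26.6°) + j·sin(26.6°)) = 217.3 + j108.8 V
Step 2 — Sum components: V_total = 319.4 + j220 V.
Step 3 — Convert to polar: |V_total| = 387.8 V, ∠V_total = 34.6°.

V_total = 387.8∠34.6° V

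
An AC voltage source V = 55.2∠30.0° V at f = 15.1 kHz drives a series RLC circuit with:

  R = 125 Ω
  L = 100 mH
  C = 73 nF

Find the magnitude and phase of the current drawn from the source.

Step 1 — Angular frequency: ω = 2π·f = 2π·1.51e+04 = 9.488e+04 rad/s.
Step 2 — Component impedances:
  R: Z = R = 125 Ω
  L: Z = jωL = j·9.488e+04·0.1 = 0 + j9488 Ω
  C: Z = 1/(jωC) = -j/(ω·C) = 0 - j144.4 Ω
Step 3 — Series combination: Z_total = R + L + C = 125 + j9343 Ω = 9344∠89.2° Ω.
Step 4 — Source phasor: V = 55.2∠30.0° V = 47.8 + j27.6 V.
Step 5 — Ohm's law: I = V / Z_total = (47.8 + j27.6) / (125 + j9343) = 0.003022 - j0.005076 A.
Step 6 — Convert to polar: |I| = 0.005907 A, ∠I = -59.2°.

I = 0.005907∠-59.2° A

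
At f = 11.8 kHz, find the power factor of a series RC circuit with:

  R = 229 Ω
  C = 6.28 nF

Step 1 — Angular frequency: ω = 2π·f = 2π·1.18e+04 = 7.414e+04 rad/s.
Step 2 — Component impedances:
  R: Z = R = 229 Ω
  C: Z = 1/(jωC) = -j/(ω·C) = 0 - j2148 Ω
Step 3 — Series combination: Z_total = R + C = 229 - j2148 Ω = 2160∠-83.9° Ω.
Step 4 — Power factor: PF = cos(φ) = Re(Z)/|Z| = 229/2160 = 0.106.
Step 5 — Type: Im(Z) = -2148 ⇒ leading (phase φ = -83.9°).

PF = 0.106 (leading, φ = -83.9°)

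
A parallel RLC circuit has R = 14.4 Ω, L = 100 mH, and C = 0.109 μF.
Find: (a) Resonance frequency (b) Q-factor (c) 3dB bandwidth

Step 1 — Resonance: ω₀ = 1/√(LC) = 1/√(0.1·1.09e-07) = 9578 rad/s.
Step 2 — f₀ = ω₀/(2π) = 1524 Hz.
Step 3 — Parallel Q: Q = R/(ω₀L) = 14.4/(9578·0.1) = 0.01503.
Step 4 — Bandwidth: Δω = ω₀/Q = 6.371e+05 rad/s; BW = Δω/(2π) = 1.014e+05 Hz.

(a) f₀ = 1524 Hz  (b) Q = 0.01503  (c) BW = 1.014e+05 Hz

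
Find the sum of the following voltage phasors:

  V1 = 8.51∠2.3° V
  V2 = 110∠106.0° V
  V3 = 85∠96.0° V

Step 1 — Convert each phasor to rectangular form:
  V1 = 8.51·(cos(2.3°) + j·sin(2.3°)) = 8.503 + j0.3415 V
  V2 = 110·(cos(106.0°) + j·sin(106.0°)) = -30.32 + j105.7 V
  V3 = 85·(cos(96.0°) + j·sin(96.0°)) = -8.885 + j84.53 V
Step 2 — Sum components: V_total = -30.7 + j190.6 V.
Step 3 — Convert to polar: |V_total| = 193.1 V, ∠V_total = 99.1°.

V_total = 193.1∠99.1° V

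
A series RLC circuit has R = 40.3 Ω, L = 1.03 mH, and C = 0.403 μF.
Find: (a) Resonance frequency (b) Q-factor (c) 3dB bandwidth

Step 1 — Resonance condition Im(Z)=0 gives ω₀ = 1/√(LC).
Step 2 — ω₀ = 1/√(0.00103·4.03e-07) = 4.908e+04 rad/s.
Step 3 — f₀ = ω₀/(2π) = 7812 Hz.
Step 4 — Series Q: Q = ω₀L/R = 4.908e+04·0.00103/40.3 = 1.254.
Step 5 — 3dB bandwidth: Δω = ω₀/Q = 3.913e+04 rad/s; BW = Δω/(2π) = 6227 Hz.

(a) f₀ = 7812 Hz  (b) Q = 1.254  (c) BW = 6227 Hz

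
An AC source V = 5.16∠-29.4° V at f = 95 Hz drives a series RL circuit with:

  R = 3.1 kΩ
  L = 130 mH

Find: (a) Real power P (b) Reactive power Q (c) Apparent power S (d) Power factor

Step 1 — Angular frequency: ω = 2π·f = 2π·95 = 596.9 rad/s.
Step 2 — Component impedances:
  R: Z = R = 3100 Ω
  L: Z = jωL = j·596.9·0.13 = 0 + j77.6 Ω
Step 3 — Series combination: Z_total = R + L = 3100 + j77.6 Ω = 3101∠1.4° Ω.
Step 4 — Source phasor: V = 5.16∠-29.4° V = 4.495 - j2.533 V.
Step 5 — Current: I = V / Z = 0.001429 - j0.0008529 A = 0.001664∠-30.8° A.
Step 6 — Complex power: S = V·I* = 0.008584 + j0.0002149 VA.
Step 7 — Real power: P = Re(S) = 0.008584 W.
Step 8 — Reactive power: Q = Im(S) = 0.0002149 VAR.
Step 9 — Apparent power: |S| = 0.008586 VA.
Step 10 — Power factor: PF = P/|S| = 0.9997 (lagging).

(a) P = 0.008584 W  (b) Q = 0.0002149 VAR  (c) S = 0.008586 VA  (d) PF = 0.9997 (lagging)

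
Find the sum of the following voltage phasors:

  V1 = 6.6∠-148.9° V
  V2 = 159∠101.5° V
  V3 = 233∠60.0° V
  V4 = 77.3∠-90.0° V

Step 1 — Convert each phasor to rectangular form:
  V1 = 6.6·(cos(-148.9°) + j·sin(-148.9°)) = -5.651 - j3.409 V
  V2 = 159·(cos(101.5°) + j·sin(101.5°)) = -31.7 + j155.8 V
  V3 = 233·(cos(60.0°) + j·sin(60.0°)) = 116.5 + j201.8 V
  V4 = 77.3·(cos(-90.0°) + j·sin(-90.0°)) = 0 - j77.3 V
Step 2 — Sum components: V_total = 79.15 + j276.9 V.
Step 3 — Convert to polar: |V_total| = 288 V, ∠V_total = 74.0°.

V_total = 288∠74.0° V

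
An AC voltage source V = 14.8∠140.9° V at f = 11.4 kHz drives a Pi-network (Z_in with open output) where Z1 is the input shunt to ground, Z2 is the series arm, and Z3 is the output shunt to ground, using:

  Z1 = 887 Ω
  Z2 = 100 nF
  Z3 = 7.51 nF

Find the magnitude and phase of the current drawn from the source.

Step 1 — Angular frequency: ω = 2π·f = 2π·1.14e+04 = 7.163e+04 rad/s.
Step 2 — Component impedances:
  Z1: Z = R = 887 Ω
  Z2: Z = 1/(jωC) = -j/(ω·C) = 0 - j139.6 Ω
  Z3: Z = 1/(jωC) = -j/(ω·C) = 0 - j1859 Ω
Step 3 — With open output, the series arm Z2 and the output shunt Z3 appear in series to ground: Z2 + Z3 = 0 - j1999 Ω.
Step 4 — Parallel with input shunt Z1: Z_in = Z1 || (Z2 + Z3) = 741 - j328.9 Ω = 810.7∠-23.9° Ω.
Step 5 — Source phasor: V = 14.8∠140.9° V = -11.49 + j9.334 V.
Step 6 — Ohm's law: I = V / Z_total = (-11.49 + j9.334) / (741 - j328.9) = -0.01762 + j0.004776 A.
Step 7 — Convert to polar: |I| = 0.01825 A, ∠I = 164.8°.

I = 0.01825∠164.8° A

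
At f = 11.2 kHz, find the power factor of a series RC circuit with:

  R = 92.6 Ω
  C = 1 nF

Step 1 — Angular frequency: ω = 2π·f = 2π·1.12e+04 = 7.037e+04 rad/s.
Step 2 — Component impedances:
  R: Z = R = 92.6 Ω
  C: Z = 1/(jωC) = -j/(ω·C) = 0 - j1.421e+04 Ω
Step 3 — Series combination: Z_total = R + C = 92.6 - j1.421e+04 Ω = 1.421e+04∠-89.6° Ω.
Step 4 — Power factor: PF = cos(φ) = Re(Z)/|Z| = 92.6/14211 = 0.006516.
Step 5 — Type: Im(Z) = -1.421e+04 ⇒ leading (phase φ = -89.6°).

PF = 0.006516 (leading, φ = -89.6°)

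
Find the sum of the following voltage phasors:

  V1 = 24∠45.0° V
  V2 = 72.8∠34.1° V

Step 1 — Convert each phasor to rectangular form:
  V1 = 24·(cos(45.0°) + j·sin(45.0°)) = 16.97 + j16.97 V
  V2 = 72.8·(cos(34.1°) + j·sin(34.1°)) = 60.28 + j40.81 V
Step 2 — Sum components: V_total = 77.25 + j57.79 V.
Step 3 — Convert to polar: |V_total| = 96.47 V, ∠V_total = 36.8°.

V_total = 96.47∠36.8° V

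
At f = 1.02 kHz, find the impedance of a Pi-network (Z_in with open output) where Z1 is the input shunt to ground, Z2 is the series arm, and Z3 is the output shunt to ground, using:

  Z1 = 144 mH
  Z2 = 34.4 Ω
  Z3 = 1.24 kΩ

Step 1 — Angular frequency: ω = 2π·f = 2π·1020 = 6409 rad/s.
Step 2 — Component impedances:
  Z1: Z = jωL = j·6409·0.144 = 0 + j922.9 Ω
  Z2: Z = R = 34.4 Ω
  Z3: Z = R = 1240 Ω
Step 3 — With open output, the series arm Z2 and the output shunt Z3 appear in series to ground: Z2 + Z3 = 1274 Ω.
Step 4 — Parallel with input shunt Z1: Z_in = Z1 || (Z2 + Z3) = 438.4 + j605.4 Ω = 747.5∠54.1° Ω.

Z = 438.4 + j605.4 Ω = 747.5∠54.1° Ω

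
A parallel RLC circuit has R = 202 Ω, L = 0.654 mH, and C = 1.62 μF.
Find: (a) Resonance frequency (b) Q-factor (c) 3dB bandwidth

Step 1 — Resonance: ω₀ = 1/√(LC) = 1/√(0.000654·1.62e-06) = 3.072e+04 rad/s.
Step 2 — f₀ = ω₀/(2π) = 4890 Hz.
Step 3 — Parallel Q: Q = R/(ω₀L) = 202/(3.072e+04·0.000654) = 10.05.
Step 4 — Bandwidth: Δω = ω₀/Q = 3056 rad/s; BW = Δω/(2π) = 486.4 Hz.

(a) f₀ = 4890 Hz  (b) Q = 10.05  (c) BW = 486.4 Hz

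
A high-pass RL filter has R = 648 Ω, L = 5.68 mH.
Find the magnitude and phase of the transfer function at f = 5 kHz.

Step 1 — Angular frequency: ω = 2π·5000 = 3.142e+04 rad/s.
Step 2 — Transfer function: H(jω) = jωL/(R + jωL).
Step 3 — Numerator jωL = j·178.4; denominator R + jωL = 648 + j178.4.
Step 4 — H = 0.07049 + j0.256.
Step 5 — Magnitude: |H| = 0.2655 (-11.5 dB); phase: φ = 74.6°.

|H| = 0.2655 (-11.5 dB), φ = 74.6°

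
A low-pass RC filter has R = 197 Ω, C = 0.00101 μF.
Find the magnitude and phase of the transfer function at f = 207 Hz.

Step 1 — Angular frequency: ω = 2π·207 = 1301 rad/s.
Step 2 — Transfer function: H(jω) = 1/(1 + jωRC).
Step 3 — Denominator: 1 + jωRC = 1 + j·1301·197·1.01e-09 = 1 + j0.0002588.
Step 4 — H = 1 - j0.0002588.
Step 5 — Magnitude: |H| = 1 (-0.0 dB); phase: φ = -0.0°.

|H| = 1 (-0.0 dB), φ = -0.0°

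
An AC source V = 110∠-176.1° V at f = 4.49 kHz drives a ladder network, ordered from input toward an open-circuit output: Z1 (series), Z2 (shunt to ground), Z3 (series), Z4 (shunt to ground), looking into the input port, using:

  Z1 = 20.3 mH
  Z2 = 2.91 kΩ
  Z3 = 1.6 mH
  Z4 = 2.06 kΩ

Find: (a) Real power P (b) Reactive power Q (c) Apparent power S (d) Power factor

Step 1 — Angular frequency: ω = 2π·f = 2π·4490 = 2.821e+04 rad/s.
Step 2 — Component impedances:
  Z1: Z = jωL = j·2.821e+04·0.0203 = 0 + j572.7 Ω
  Z2: Z = R = 2910 Ω
  Z3: Z = jωL = j·2.821e+04·0.0016 = 0 + j45.14 Ω
  Z4: Z = R = 2060 Ω
Step 3 — Ladder network (open output): work backward from the far end, alternating series and parallel combinations. Z_in = 1206 + j588.2 Ω = 1342∠26.0° Ω.
Step 4 — Source phasor: V = 110∠-176.1° V = -109.7 - j7.482 V.
Step 5 — Current: I = V / Z = -0.07595 + j0.03083 A = 0.08196∠157.9° A.
Step 6 — Complex power: S = V·I* = 8.104 + j3.951 VA.
Step 7 — Real power: P = Re(S) = 8.104 W.
Step 8 — Reactive power: Q = Im(S) = 3.951 VAR.
Step 9 — Apparent power: |S| = 9.016 VA.
Step 10 — Power factor: PF = P/|S| = 0.8988 (lagging).

(a) P = 8.104 W  (b) Q = 3.951 VAR  (c) S = 9.016 VA  (d) PF = 0.8988 (lagging)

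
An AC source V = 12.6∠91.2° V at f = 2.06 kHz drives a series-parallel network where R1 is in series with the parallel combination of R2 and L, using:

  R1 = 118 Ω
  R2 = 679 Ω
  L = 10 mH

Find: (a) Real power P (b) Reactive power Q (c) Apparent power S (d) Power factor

Step 1 — Angular frequency: ω = 2π·f = 2π·2060 = 1.294e+04 rad/s.
Step 2 — Component impedances:
  R1: Z = R = 118 Ω
  R2: Z = R = 679 Ω
  L: Z = jωL = j·1.294e+04·0.01 = 0 + j129.4 Ω
Step 3 — Parallel branch: R2 || L = 1/(1/R2 + 1/L) = 23.81 + j124.9 Ω.
Step 4 — Series with R1: Z_total = R1 + (R2 || L) = 141.8 + j124.9 Ω = 189∠41.4° Ω.
Step 5 — Source phasor: V = 12.6∠91.2° V = -0.2639 + j12.6 V.
Step 6 — Current: I = V / Z = 0.04301 + j0.05095 A = 0.06668∠49.8° A.
Step 7 — Complex power: S = V·I* = 0.6305 + j0.5553 VA.
Step 8 — Real power: P = Re(S) = 0.6305 W.
Step 9 — Reactive power: Q = Im(S) = 0.5553 VAR.
Step 10 — Apparent power: |S| = 0.8401 VA.
Step 11 — Power factor: PF = P/|S| = 0.7504 (lagging).

(a) P = 0.6305 W  (b) Q = 0.5553 VAR  (c) S = 0.8401 VA  (d) PF = 0.7504 (lagging)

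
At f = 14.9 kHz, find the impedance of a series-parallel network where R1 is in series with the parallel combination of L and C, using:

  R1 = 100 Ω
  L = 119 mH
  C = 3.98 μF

Step 1 — Angular frequency: ω = 2π·f = 2π·1.49e+04 = 9.362e+04 rad/s.
Step 2 — Component impedances:
  R1: Z = R = 100 Ω
  L: Z = jωL = j·9.362e+04·0.119 = 0 + j1.114e+04 Ω
  C: Z = 1/(jωC) = -j/(ω·C) = 0 - j2.684 Ω
Step 3 — Parallel branch: L || C = 1/(1/L + 1/C) = 0 - j2.684 Ω.
Step 4 — Series with R1: Z_total = R1 + (L || C) = 100 - j2.684 Ω = 100∠-1.5° Ω.

Z = 100 - j2.684 Ω = 100∠-1.5° Ω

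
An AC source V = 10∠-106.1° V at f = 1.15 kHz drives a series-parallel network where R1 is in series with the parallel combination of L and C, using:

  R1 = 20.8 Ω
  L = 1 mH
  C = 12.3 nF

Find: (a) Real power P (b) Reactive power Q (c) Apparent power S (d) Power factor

Step 1 — Angular frequency: ω = 2π·f = 2π·1150 = 7226 rad/s.
Step 2 — Component impedances:
  R1: Z = R = 20.8 Ω
  L: Z = jωL = j·7226·0.001 = 0 + j7.226 Ω
  C: Z = 1/(jωC) = -j/(ω·C) = 0 - j1.125e+04 Ω
Step 3 — Parallel branch: L || C = 1/(1/L + 1/C) = 0 + j7.23 Ω.
Step 4 — Series with R1: Z_total = R1 + (L || C) = 20.8 + j7.23 Ω = 22.02∠19.2° Ω.
Step 5 — Source phasor: V = 10∠-106.1° V = -2.773 - j9.608 V.
Step 6 — Current: I = V / Z = -0.2622 - j0.3708 A = 0.4541∠-125.3° A.
Step 7 — Complex power: S = V·I* = 4.289 + j1.491 VA.
Step 8 — Real power: P = Re(S) = 4.289 W.
Step 9 — Reactive power: Q = Im(S) = 1.491 VAR.
Step 10 — Apparent power: |S| = 4.541 VA.
Step 11 — Power factor: PF = P/|S| = 0.9446 (lagging).

(a) P = 4.289 W  (b) Q = 1.491 VAR  (c) S = 4.541 VA  (d) PF = 0.9446 (lagging)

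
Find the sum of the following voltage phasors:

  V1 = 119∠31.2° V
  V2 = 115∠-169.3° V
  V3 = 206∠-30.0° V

Step 1 — Convert each phasor to rectangular form:
  V1 = 119·(cos(31.2°) + j·sin(31.2°)) = 101.8 + j61.65 V
  V2 = 115·(cos(-169.3°) + j·sin(-169.3°)) = -113 - j21.35 V
  V3 = 206·(cos(-30.0°) + j·sin(-30.0°)) = 178.4 - j103 V
Step 2 — Sum components: V_total = 167.2 - j62.71 V.
Step 3 — Convert to polar: |V_total| = 178.6 V, ∠V_total = -20.6°.

V_total = 178.6∠-20.6° V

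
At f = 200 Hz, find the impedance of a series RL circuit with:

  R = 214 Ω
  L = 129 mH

Step 1 — Angular frequency: ω = 2π·f = 2π·200 = 1257 rad/s.
Step 2 — Component impedances:
  R: Z = R = 214 Ω
  L: Z = jωL = j·1257·0.129 = 0 + j162.1 Ω
Step 3 — Series combination: Z_total = R + L = 214 + j162.1 Ω = 268.5∠37.1° Ω.

Z = 214 + j162.1 Ω = 268.5∠37.1° Ω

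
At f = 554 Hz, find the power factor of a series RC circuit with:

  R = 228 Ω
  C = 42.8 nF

Step 1 — Angular frequency: ω = 2π·f = 2π·554 = 3481 rad/s.
Step 2 — Component impedances:
  R: Z = R = 228 Ω
  C: Z = 1/(jωC) = -j/(ω·C) = 0 - j6712 Ω
Step 3 — Series combination: Z_total = R + C = 228 - j6712 Ω = 6716∠-88.1° Ω.
Step 4 — Power factor: PF = cos(φ) = Re(Z)/|Z| = 228/6716 = 0.03395.
Step 5 — Type: Im(Z) = -6712 ⇒ leading (phase φ = -88.1°).

PF = 0.03395 (leading, φ = -88.1°)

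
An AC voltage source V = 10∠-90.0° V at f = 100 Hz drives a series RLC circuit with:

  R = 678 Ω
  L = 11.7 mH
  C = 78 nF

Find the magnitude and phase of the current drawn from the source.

Step 1 — Angular frequency: ω = 2π·f = 2π·100 = 628.3 rad/s.
Step 2 — Component impedances:
  R: Z = R = 678 Ω
  L: Z = jωL = j·628.3·0.0117 = 0 + j7.351 Ω
  C: Z = 1/(jωC) = -j/(ω·C) = 0 - j2.04e+04 Ω
Step 3 — Series combination: Z_total = R + L + C = 678 - j2.04e+04 Ω = 2.041e+04∠-88.1° Ω.
Step 4 — Source phasor: V = 10∠-90.0° V = 0 - j10 V.
Step 5 — Ohm's law: I = V / Z_total = (0 - j10) / (678 - j2.04e+04) = 0.0004897 - j1.628e-05 A.
Step 6 — Convert to polar: |I| = 0.00049 A, ∠I = -1.9°.

I = 0.00049∠-1.9° A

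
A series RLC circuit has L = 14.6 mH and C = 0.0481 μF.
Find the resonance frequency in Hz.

Step 1 — Resonance condition Im(Z)=0 gives ω₀ = 1/√(LC).
Step 2 — ω₀ = 1/√(0.0146·4.81e-08) = 3.774e+04 rad/s.
Step 3 — f₀ = ω₀/(2π) = 6006 Hz.

f₀ = 6006 Hz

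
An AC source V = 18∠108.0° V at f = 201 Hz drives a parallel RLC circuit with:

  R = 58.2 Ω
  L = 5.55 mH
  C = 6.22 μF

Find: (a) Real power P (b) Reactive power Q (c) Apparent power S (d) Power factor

Step 1 — Angular frequency: ω = 2π·f = 2π·201 = 1263 rad/s.
Step 2 — Component impedances:
  R: Z = R = 58.2 Ω
  L: Z = jωL = j·1263·0.00555 = 0 + j7.009 Ω
  C: Z = 1/(jωC) = -j/(ω·C) = 0 - j127.3 Ω
Step 3 — Parallel combination: 1/Z_total = 1/R + 1/L + 1/C; Z_total = 0.9303 + j7.299 Ω = 7.358∠82.7° Ω.
Step 4 — Source phasor: V = 18∠108.0° V = -5.562 + j17.12 V.
Step 5 — Current: I = V / Z = 2.212 + j1.044 A = 2.446∠25.3° A.
Step 6 — Complex power: S = V·I* = 5.567 + j43.68 VA.
Step 7 — Real power: P = Re(S) = 5.567 W.
Step 8 — Reactive power: Q = Im(S) = 43.68 VAR.
Step 9 — Apparent power: |S| = 44.03 VA.
Step 10 — Power factor: PF = P/|S| = 0.1264 (lagging).

(a) P = 5.567 W  (b) Q = 43.68 VAR  (c) S = 44.03 VA  (d) PF = 0.1264 (lagging)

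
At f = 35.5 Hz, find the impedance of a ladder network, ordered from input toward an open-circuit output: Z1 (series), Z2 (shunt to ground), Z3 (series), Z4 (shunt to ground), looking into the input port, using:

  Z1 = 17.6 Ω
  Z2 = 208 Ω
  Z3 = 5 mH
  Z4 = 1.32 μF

Step 1 — Angular frequency: ω = 2π·f = 2π·35.5 = 223.1 rad/s.
Step 2 — Component impedances:
  Z1: Z = R = 17.6 Ω
  Z2: Z = R = 208 Ω
  Z3: Z = jωL = j·223.1·0.005 = 0 + j1.115 Ω
  Z4: Z = 1/(jωC) = -j/(ω·C) = 0 - j3396 Ω
Step 3 — Ladder network (open output): work backward from the far end, alternating series and parallel combinations. Z_in = 224.8 - j12.69 Ω = 225.2∠-3.2° Ω.

Z = 224.8 - j12.69 Ω = 225.2∠-3.2° Ω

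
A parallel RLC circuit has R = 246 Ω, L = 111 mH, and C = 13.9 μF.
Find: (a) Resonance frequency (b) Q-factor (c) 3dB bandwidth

Step 1 — Resonance: ω₀ = 1/√(LC) = 1/√(0.111·1.39e-05) = 805.1 rad/s.
Step 2 — f₀ = ω₀/(2π) = 128.1 Hz.
Step 3 — Parallel Q: Q = R/(ω₀L) = 246/(805.1·0.111) = 2.753.
Step 4 — Bandwidth: Δω = ω₀/Q = 292.4 rad/s; BW = Δω/(2π) = 46.54 Hz.

(a) f₀ = 128.1 Hz  (b) Q = 2.753  (c) BW = 46.54 Hz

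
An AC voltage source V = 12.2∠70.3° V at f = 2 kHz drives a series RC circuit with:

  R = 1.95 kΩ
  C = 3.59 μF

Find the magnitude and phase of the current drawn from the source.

Step 1 — Angular frequency: ω = 2π·f = 2π·2000 = 1.257e+04 rad/s.
Step 2 — Component impedances:
  R: Z = R = 1950 Ω
  C: Z = 1/(jωC) = -j/(ω·C) = 0 - j22.17 Ω
Step 3 — Series combination: Z_total = R + C = 1950 - j22.17 Ω = 1950∠-0.7° Ω.
Step 4 — Source phasor: V = 12.2∠70.3° V = 4.113 + j11.49 V.
Step 5 — Ohm's law: I = V / Z_total = (4.113 + j11.49) / (1950 - j22.17) = 0.002042 + j0.005913 A.
Step 6 — Convert to polar: |I| = 0.006256 A, ∠I = 71.0°.

I = 0.006256∠71.0° A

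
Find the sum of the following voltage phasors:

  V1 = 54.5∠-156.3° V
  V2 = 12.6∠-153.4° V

Step 1 — Convert each phasor to rectangular form:
  V1 = 54.5·(cos(-156.3°) + j·sin(-156.3°)) = -49.9 - j21.91 V
  V2 = 12.6·(cos(-153.4°) + j·sin(-153.4°)) = -11.27 - j5.642 V
Step 2 — Sum components: V_total = -61.17 - j27.55 V.
Step 3 — Convert to polar: |V_total| = 67.09 V, ∠V_total = -155.8°.

V_total = 67.09∠-155.8° V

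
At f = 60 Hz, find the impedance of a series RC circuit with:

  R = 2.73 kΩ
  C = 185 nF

Step 1 — Angular frequency: ω = 2π·f = 2π·60 = 377 rad/s.
Step 2 — Component impedances:
  R: Z = R = 2730 Ω
  C: Z = 1/(jωC) = -j/(ω·C) = 0 - j1.434e+04 Ω
Step 3 — Series combination: Z_total = R + C = 2730 - j1.434e+04 Ω = 1.46e+04∠-79.2° Ω.

Z = 2730 - j1.434e+04 Ω = 1.46e+04∠-79.2° Ω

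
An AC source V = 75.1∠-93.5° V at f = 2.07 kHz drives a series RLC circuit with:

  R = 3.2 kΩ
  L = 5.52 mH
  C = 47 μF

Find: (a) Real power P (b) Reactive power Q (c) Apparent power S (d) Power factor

Step 1 — Angular frequency: ω = 2π·f = 2π·2070 = 1.301e+04 rad/s.
Step 2 — Component impedances:
  R: Z = R = 3200 Ω
  L: Z = jωL = j·1.301e+04·0.00552 = 0 + j71.79 Ω
  C: Z = 1/(jωC) = -j/(ω·C) = 0 - j1.636 Ω
Step 3 — Series combination: Z_total = R + L + C = 3200 + j70.16 Ω = 3201∠1.3° Ω.
Step 4 — Source phasor: V = 75.1∠-93.5° V = -4.585 - j74.96 V.
Step 5 — Current: I = V / Z = -0.001945 - j0.02338 A = 0.02346∠-94.8° A.
Step 6 — Complex power: S = V·I* = 1.762 + j0.03862 VA.
Step 7 — Real power: P = Re(S) = 1.762 W.
Step 8 — Reactive power: Q = Im(S) = 0.03862 VAR.
Step 9 — Apparent power: |S| = 1.762 VA.
Step 10 — Power factor: PF = P/|S| = 0.9998 (lagging).

(a) P = 1.762 W  (b) Q = 0.03862 VAR  (c) S = 1.762 VA  (d) PF = 0.9998 (lagging)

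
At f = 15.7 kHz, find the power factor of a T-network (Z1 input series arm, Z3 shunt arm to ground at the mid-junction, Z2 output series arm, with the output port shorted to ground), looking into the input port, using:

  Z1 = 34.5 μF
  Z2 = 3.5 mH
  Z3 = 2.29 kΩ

Step 1 — Angular frequency: ω = 2π·f = 2π·1.57e+04 = 9.865e+04 rad/s.
Step 2 — Component impedances:
  Z1: Z = 1/(jωC) = -j/(ω·C) = 0 - j0.2938 Ω
  Z2: Z = jωL = j·9.865e+04·0.0035 = 0 + j345.3 Ω
  Z3: Z = R = 2290 Ω
Step 3 — With the output port shorted to ground, the output series arm Z2 runs from the junction to ground; the shunt arm Z3 also runs from the junction to ground. They appear in parallel: Z3 || Z2 = 50.9 + j337.6 Ω.
Step 4 — Series with input arm Z1: Z_in = Z1 + (Z3 || Z2) = 50.9 + j337.3 Ω = 341.1∠81.4° Ω.
Step 5 — Power factor: PF = cos(φ) = Re(Z)/|Z| = 50.9/341.1 = 0.1492.
Step 6 — Type: Im(Z) = 337.3 ⇒ lagging (phase φ = 81.4°).

PF = 0.1492 (lagging, φ = 81.4°)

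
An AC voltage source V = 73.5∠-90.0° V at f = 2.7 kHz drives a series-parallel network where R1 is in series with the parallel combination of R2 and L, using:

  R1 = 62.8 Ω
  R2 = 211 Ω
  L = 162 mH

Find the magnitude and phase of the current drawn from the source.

Step 1 — Angular frequency: ω = 2π·f = 2π·2700 = 1.696e+04 rad/s.
Step 2 — Component impedances:
  R1: Z = R = 62.8 Ω
  R2: Z = R = 211 Ω
  L: Z = jωL = j·1.696e+04·0.162 = 0 + j2748 Ω
Step 3 — Parallel branch: R2 || L = 1/(1/R2 + 1/L) = 209.8 + j16.1 Ω.
Step 4 — Series with R1: Z_total = R1 + (R2 || L) = 272.6 + j16.1 Ω = 273∠3.4° Ω.
Step 5 — Source phasor: V = 73.5∠-90.0° V = 0 - j73.5 V.
Step 6 — Ohm's law: I = V / Z_total = (0 - j73.5) / (272.6 + j16.1) = -0.01588 - j0.2687 A.
Step 7 — Convert to polar: |I| = 0.2692 A, ∠I = -93.4°.

I = 0.2692∠-93.4° A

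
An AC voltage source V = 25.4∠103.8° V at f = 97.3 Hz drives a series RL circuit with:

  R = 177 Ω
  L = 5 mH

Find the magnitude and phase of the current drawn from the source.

Step 1 — Angular frequency: ω = 2π·f = 2π·97.3 = 611.4 rad/s.
Step 2 — Component impedances:
  R: Z = R = 177 Ω
  L: Z = jωL = j·611.4·0.005 = 0 + j3.057 Ω
Step 3 — Series combination: Z_total = R + L = 177 + j3.057 Ω = 177∠1.0° Ω.
Step 4 — Source phasor: V = 25.4∠103.8° V = -6.059 + j24.67 V.
Step 5 — Ohm's law: I = V / Z_total = (-6.059 + j24.67) / (177 + j3.057) = -0.03181 + j0.1399 A.
Step 6 — Convert to polar: |I| = 0.1435 A, ∠I = 102.8°.

I = 0.1435∠102.8° A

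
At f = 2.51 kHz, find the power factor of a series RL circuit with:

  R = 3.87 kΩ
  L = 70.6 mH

Step 1 — Angular frequency: ω = 2π·f = 2π·2510 = 1.577e+04 rad/s.
Step 2 — Component impedances:
  R: Z = R = 3870 Ω
  L: Z = jωL = j·1.577e+04·0.0706 = 0 + j1113 Ω
Step 3 — Series combination: Z_total = R + L = 3870 + j1113 Ω = 4027∠16.1° Ω.
Step 4 — Power factor: PF = cos(φ) = Re(Z)/|Z| = 3870/4027 = 0.961.
Step 5 — Type: Im(Z) = 1113 ⇒ lagging (phase φ = 16.1°).

PF = 0.961 (lagging, φ = 16.1°)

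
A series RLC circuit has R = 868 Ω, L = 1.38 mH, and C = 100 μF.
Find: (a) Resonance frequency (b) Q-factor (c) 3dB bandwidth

Step 1 — Resonance condition Im(Z)=0 gives ω₀ = 1/√(LC).
Step 2 — ω₀ = 1/√(0.00138·0.0001) = 2692 rad/s.
Step 3 — f₀ = ω₀/(2π) = 428.4 Hz.
Step 4 — Series Q: Q = ω₀L/R = 2692·0.00138/868 = 0.00428.
Step 5 — 3dB bandwidth: Δω = ω₀/Q = 6.29e+05 rad/s; BW = Δω/(2π) = 1.001e+05 Hz.

(a) f₀ = 428.4 Hz  (b) Q = 0.00428  (c) BW = 1.001e+05 Hz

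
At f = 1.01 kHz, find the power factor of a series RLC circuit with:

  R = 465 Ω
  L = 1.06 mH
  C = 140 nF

Step 1 — Angular frequency: ω = 2π·f = 2π·1010 = 6346 rad/s.
Step 2 — Component impedances:
  R: Z = R = 465 Ω
  L: Z = jωL = j·6346·0.00106 = 0 + j6.727 Ω
  C: Z = 1/(jωC) = -j/(ω·C) = 0 - j1126 Ω
Step 3 — Series combination: Z_total = R + L + C = 465 - j1119 Ω = 1212∠-67.4° Ω.
Step 4 — Power factor: PF = cos(φ) = Re(Z)/|Z| = 465/1211.6 = 0.3838.
Step 5 — Type: Im(Z) = -1119 ⇒ leading (phase φ = -67.4°).

PF = 0.3838 (leading, φ = -67.4°)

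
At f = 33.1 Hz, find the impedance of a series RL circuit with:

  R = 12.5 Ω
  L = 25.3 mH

Step 1 — Angular frequency: ω = 2π·f = 2π·33.1 = 208 rad/s.
Step 2 — Component impedances:
  R: Z = R = 12.5 Ω
  L: Z = jωL = j·208·0.0253 = 0 + j5.262 Ω
Step 3 — Series combination: Z_total = R + L = 12.5 + j5.262 Ω = 13.56∠22.8° Ω.

Z = 12.5 + j5.262 Ω = 13.56∠22.8° Ω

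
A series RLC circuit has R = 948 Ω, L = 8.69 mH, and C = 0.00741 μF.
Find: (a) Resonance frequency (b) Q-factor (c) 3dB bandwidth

Step 1 — Resonance: ω₀ = 1/√(LC) = 1/√(0.00869·7.41e-09) = 1.246e+05 rad/s.
Step 2 — f₀ = ω₀/(2π) = 1.983e+04 Hz.
Step 3 — Series Q: Q = ω₀L/R = 1.246e+05·0.00869/948 = 1.142.
Step 4 — Bandwidth: Δω = ω₀/Q = 1.091e+05 rad/s; BW = Δω/(2π) = 1.736e+04 Hz.

(a) f₀ = 1.983e+04 Hz  (b) Q = 1.142  (c) BW = 1.736e+04 Hz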